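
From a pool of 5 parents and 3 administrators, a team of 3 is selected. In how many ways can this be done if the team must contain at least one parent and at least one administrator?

45

Total 3-person selections from all 8: C(8,3) = 56.
Subtract selections that omit an entire group: no parents → C(3,3) = 1; no administrators → C(5,3) = 10.
Both groups omitted at once is impossible, so 56 − 11 = 45.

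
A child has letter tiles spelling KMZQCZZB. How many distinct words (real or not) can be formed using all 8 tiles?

KMZQCZZB has 8 letters with Z appearing 3 times.
Dividing 8! = 40320 by 3! = 6 for the repeated letters gives 6720.

6720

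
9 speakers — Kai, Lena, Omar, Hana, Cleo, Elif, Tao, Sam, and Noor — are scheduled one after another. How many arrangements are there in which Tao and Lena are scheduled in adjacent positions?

80640

Place the 7 others and the Tao-Lena pair as 8 objects in a line; the pair has 2 internal arrangements.
That gives 2 × 8! = 2 × 40320 = 80640.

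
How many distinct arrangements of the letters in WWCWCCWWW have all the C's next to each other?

7

Treat the 3 copies of C as a single block. The multiset to arrange is then {CCC, W, W, W, W, W, W}, 7 items in all.
That gives (7)!/(6!) = 7 arrangements.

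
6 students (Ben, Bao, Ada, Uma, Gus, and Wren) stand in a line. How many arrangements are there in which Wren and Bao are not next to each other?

480

There are 6! = 720 arrangements in all. If Wren and Bao are adjacent, merging them into one block gives 2·(5)! = 240 arrangements.
Complementary counting: 720 − 240 = 480.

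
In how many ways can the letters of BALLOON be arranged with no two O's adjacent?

900

There are 7!/(2!·2!) = 1260 arrangements of BALLOON in total.
If the two O's are adjacent, glue them into one block, leaving 6 items to arrange: (6)!/(2!) = 360 ways.
Hence 1260 − 360 = 900.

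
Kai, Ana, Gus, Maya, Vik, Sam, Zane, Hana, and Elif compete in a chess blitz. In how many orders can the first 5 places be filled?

15120

There are 9 choices for 1st place, 8 for 2nd, and so on down to 5 for position 5.
That gives 9 × 8 × 7 × 6 × 5 = 15120.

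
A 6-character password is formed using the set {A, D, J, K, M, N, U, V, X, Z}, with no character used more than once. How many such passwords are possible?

This is a permutation of 6 out of 10: P(10,6) = 10!/4!.
10 × 9 × 8 × 7 × 6 × 5 = 151200.

151200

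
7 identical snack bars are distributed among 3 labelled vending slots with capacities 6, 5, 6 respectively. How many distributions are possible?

Ignoring the caps, the number of non-negative solutions to x_1+…+x_3 = 7 is C(9,2) = 36.
Subtract solutions that violate a single cap (substitute x_i' = x_i − (cap_i+1)): x_1 ≥ 7 gives C(2,2) = 1; x_2 ≥ 6 gives C(3,2) = 3; x_3 ≥ 7 gives C(2,2) = 1. Together 5.
No two caps can be exceeded simultaneously, so the pair terms are all 0.
By inclusion–exclusion the count is 36 − 5 + 0 = 31.

31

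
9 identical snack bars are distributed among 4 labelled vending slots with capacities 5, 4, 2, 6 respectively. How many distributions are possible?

Without the upper bounds there are C(12,3) = 220 ways to split 9 among 4 vending slots.
Subtract solutions that violate a single cap (substitute x_i' = x_i − (cap_i+1)): x_1 ≥ 6 gives C(6,3) = 20; x_2 ≥ 5 gives C(7,3) = 35; x_3 ≥ 3 gives C(9,3) = 84; x_4 ≥ 7 gives C(5,3) = 10. Together 149.
Add back pairs where two caps are both exceeded: 0 + 1 + 0 + 4 + 0 + 0 = 5.
By inclusion–exclusion the count is 220 − 149 + 5 = 76.

76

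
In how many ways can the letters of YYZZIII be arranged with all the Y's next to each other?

60

Treat the 2 copies of Y as a single block. The multiset to arrange is then {YY, I, I, I, Z, Z}, 6 items in all.
That gives (6)!/(3!·2!) = 60 arrangements.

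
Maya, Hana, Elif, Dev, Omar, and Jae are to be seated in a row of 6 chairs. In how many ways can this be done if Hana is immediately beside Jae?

240

Treat {Hana, Jae} as a single unit. There are 5 units to order, and the pair itself can be ordered 2 ways.
That gives 2 × 5! = 2 × 120 = 240.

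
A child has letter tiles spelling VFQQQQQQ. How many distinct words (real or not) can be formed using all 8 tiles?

56

Letter multiplicities in VFQQQQQQ: F×1, Q×6, V×1.
The number of distinct arrangements is 8!/(6!) = 40320/720 = 56.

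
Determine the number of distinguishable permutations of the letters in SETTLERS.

5040

The 8 letters of SETTLERS have repeats: E appearing twice, S appearing twice, and T appearing twice.
The number of distinct arrangements is 8!/(2!·2!·2!) = 40320/8 = 5040.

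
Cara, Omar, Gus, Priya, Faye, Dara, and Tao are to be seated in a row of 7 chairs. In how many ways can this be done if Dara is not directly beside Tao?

3600

There are 7! = 5040 arrangements in all. If Dara and Tao are adjacent, merging them into one block gives 2·(6)! = 1440 arrangements.
Complementary counting: 5040 − 1440 = 3600.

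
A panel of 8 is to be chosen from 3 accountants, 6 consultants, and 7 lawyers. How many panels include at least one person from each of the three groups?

Unrestricted: C(16,8) = 12870 ways to pick any 8 of the 16.
Selections missing a whole group: no accountants → C(13,8) = 1287; no consultants → C(10,8) = 45; no lawyers → C(9,8) = 9.
Add back selections omitting two groups (i.e. drawn from a single group): C(3,8) + C(6,8) + C(7,8) = 0.
By inclusion–exclusion: 12870 − 1341 + 0 = 11529.

11529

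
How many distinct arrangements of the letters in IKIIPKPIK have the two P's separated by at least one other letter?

980

Total arrangements of IKIIPKPIK: 9!/(4!·3!·2!) = 1260.
If the two P's are adjacent, glue them into one block, leaving 8 items to arrange: (8)!/(4!·3!) = 280 ways.
Hence 1260 − 280 = 980.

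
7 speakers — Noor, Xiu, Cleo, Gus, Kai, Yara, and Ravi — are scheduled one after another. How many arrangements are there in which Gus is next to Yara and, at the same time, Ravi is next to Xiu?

Treat {Gus,Yara} as one block (2 orders) and {Ravi,Xiu} as another (2 orders).
That leaves 5 units to arrange: 2 × 2 × 5! = 4 × 120 = 480.

480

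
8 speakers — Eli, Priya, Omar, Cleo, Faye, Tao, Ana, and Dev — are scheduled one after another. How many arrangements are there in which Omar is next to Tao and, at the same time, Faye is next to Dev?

Treat {Omar,Tao} as one block (2 orders) and {Faye,Dev} as another (2 orders).
That leaves 6 units to arrange: 2 × 2 × 6! = 4 × 720 = 2880.

2880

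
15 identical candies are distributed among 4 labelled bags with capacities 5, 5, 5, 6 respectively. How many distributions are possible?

81

Without the upper bounds there are C(18,3) = 816 ways to split 15 among 4 bags.
Subtract solutions that violate a single cap (substitute x_i' = x_i − (cap_i+1)): x_1 ≥ 6 gives C(12,3) = 220; x_2 ≥ 6 gives C(12,3) = 220; x_3 ≥ 6 gives C(12,3) = 220; x_4 ≥ 7 gives C(11,3) = 165. Together 825.
Add back pairs where two caps are both exceeded: 20 + 20 + 10 + 20 + 10 + 10 = 90.
By inclusion–exclusion the count is 816 − 825 + 90 = 81.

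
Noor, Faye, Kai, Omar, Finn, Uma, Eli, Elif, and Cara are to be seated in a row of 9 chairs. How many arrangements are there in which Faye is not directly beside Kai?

Of the 9! = 362880 arrangements, those with Faye and Kai adjacent number 2 × 8! = 80640 (treat the pair as a block with 2 internal orders).
Complementary counting: 362880 − 80640 = 282240.

282240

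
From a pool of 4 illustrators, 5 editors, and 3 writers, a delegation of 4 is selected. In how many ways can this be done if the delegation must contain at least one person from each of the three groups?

Unrestricted: C(12,4) = 495 ways to pick any 4 of the 12.
Selections missing a whole group: no illustrators → C(8,4) = 70; no editors → C(7,4) = 35; no writers → C(9,4) = 126.
Add back selections omitting two groups (i.e. drawn from a single group): C(4,4) + C(5,4) + C(3,4) = 6.
By inclusion–exclusion: 495 − 231 + 6 = 270.

270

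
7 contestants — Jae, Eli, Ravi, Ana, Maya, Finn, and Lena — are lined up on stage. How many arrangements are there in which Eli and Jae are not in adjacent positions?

3600

There are 7! = 5040 arrangements in all. If Eli and Jae are adjacent, merging them into one block gives 2·(6)! = 1440 arrangements.
Complementary counting: 5040 − 1440 = 3600.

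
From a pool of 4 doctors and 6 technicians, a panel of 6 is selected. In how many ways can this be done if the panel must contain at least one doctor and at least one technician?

Unrestricted: C(10,6) = 210 ways to pick any 6 of the 10.
Subtract selections that omit an entire group: no doctors → C(6,6) = 1; no technicians → C(4,6) = 0.
Both groups omitted at once is impossible, so 210 − 1 = 209.

209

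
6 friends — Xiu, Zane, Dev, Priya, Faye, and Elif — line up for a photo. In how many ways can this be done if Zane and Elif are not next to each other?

Of the 6! = 720 arrangements, those with Zane and Elif adjacent number 2 × 5! = 240 (treat the pair as a block with 2 internal orders).
So 720 − 240 = 480 arrangements keep them apart.

480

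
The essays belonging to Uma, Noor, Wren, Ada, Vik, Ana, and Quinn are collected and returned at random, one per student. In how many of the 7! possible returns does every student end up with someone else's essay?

This is the derangement count D_7: permutations of 7 items with no fixed point.
By inclusion–exclusion this is Σ_{j=0}^{7} (−1)^j C(7,j)·(7−j)!.
Computing: 5040 − 5040 + 2520 − 840 + 210 − 42 + 7 − 1 = 1854.

1854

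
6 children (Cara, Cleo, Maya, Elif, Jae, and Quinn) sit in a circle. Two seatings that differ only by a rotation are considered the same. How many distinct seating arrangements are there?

Fix one person's seat to break rotational symmetry; the remaining 5 people can be arranged in (5)! = 120 ways.

120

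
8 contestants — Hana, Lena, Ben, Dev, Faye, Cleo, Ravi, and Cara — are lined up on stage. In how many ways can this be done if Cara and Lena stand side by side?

Place the 6 others and the Cara-Lena pair as 7 objects in a line; the pair has 2 internal arrangements.
So the count is 2·(7)! = 10080.

10080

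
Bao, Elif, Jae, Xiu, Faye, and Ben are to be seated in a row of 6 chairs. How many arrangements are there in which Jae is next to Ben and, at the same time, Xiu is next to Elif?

Treat {Jae,Ben} as one block (2 orders) and {Xiu,Elif} as another (2 orders).
That leaves 4 units to arrange: 2 × 2 × 4! = 4 × 24 = 96.

96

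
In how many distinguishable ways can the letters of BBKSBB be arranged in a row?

The 6 letters of BBKSBB have repeats: B appearing 4 times.
So there are 6! / (4!) = 30 distinguishable arrangements.

30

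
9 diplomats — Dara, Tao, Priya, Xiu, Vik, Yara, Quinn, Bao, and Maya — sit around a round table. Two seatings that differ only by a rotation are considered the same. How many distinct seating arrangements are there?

40320

Fix one person's seat to break rotational symmetry; the remaining 8 people can be arranged in (8)! = 40320 ways.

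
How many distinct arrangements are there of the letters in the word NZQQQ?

20

NZQQQ has 5 letters with Q appearing 3 times.
So there are 5! / (3!) = 20 distinguishable arrangements.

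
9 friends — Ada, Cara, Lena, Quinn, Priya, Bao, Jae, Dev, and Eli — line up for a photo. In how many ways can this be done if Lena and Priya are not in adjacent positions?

282240

Of the 9! = 362880 arrangements, those with Lena and Priya adjacent number 2 × 8! = 80640 (treat the pair as a block with 2 internal orders).
So 362880 − 80640 = 282240 arrangements keep them apart.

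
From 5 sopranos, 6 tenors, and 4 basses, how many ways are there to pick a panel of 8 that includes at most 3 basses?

6105

Split by how many basses are chosen (0 through 3).
Sum: C(4,0)·C(11,8) + C(4,1)·C(11,7) + C(4,2)·C(11,6) + C(4,3)·C(11,5) = 165 + 1320 + 2772 + 1848 = 6105.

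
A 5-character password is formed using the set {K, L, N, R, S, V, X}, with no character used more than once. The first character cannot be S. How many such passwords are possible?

The first character has 7−1 = 6 choices (anything except S).
The remaining 4 characters are filled from the other 6 symbols without repetition: 6 × 5 × 4 × 3 = 360.
Total: 6 × 360 = 2160.

2160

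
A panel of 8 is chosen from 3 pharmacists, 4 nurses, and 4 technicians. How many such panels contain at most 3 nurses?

130

Split by how many nurses are chosen (0 through 3).
Sum: C(4,0)·C(7,8) + C(4,1)·C(7,7) + C(4,2)·C(7,6) + C(4,3)·C(7,5) = 0 + 4 + 42 + 84 = 130.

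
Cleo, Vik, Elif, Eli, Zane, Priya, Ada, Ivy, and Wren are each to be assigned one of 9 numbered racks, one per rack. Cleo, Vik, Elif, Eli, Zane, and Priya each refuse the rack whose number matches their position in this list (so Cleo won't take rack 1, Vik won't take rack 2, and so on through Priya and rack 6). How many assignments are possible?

183822

Let Aᵢ (for 1 ≤ i ≤ 6) be the placements that put person i in their forbidden rack. Any j of these fix j positions, leaving (9−j)! ways to fill the rest, and there are C(6,j) ways to pick which j.
By inclusion–exclusion, the number of valid placements is Σ_{j=0}^{6} (−1)^j C(6,j)·(9−j)!.
Computing: 362880 − 241920 + 75600 − 14400 + 1800 − 144 + 6 = 183822.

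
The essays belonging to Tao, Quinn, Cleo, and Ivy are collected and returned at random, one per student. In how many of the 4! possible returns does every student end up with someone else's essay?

9

This is the derangement count D_4: permutations of 4 items with no fixed point.
By inclusion–exclusion this is Σ_{j=0}^{4} (−1)^j C(4,j)·(4−j)!.
Computing: 24 − 24 + 12 − 4 + 1 = 9.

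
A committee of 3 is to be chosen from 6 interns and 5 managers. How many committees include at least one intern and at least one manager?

With no constraint there are C(11,3) = 165 possible selections.
Selections missing a whole group: no interns → C(5,3) = 10; no managers → C(6,3) = 20.
Both groups omitted at once is impossible, so 165 − 30 = 135.

135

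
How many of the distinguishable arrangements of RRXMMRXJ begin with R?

630

Fix R in the first position and arrange the remaining 7 letters.
Those 7 letters have M appearing twice, R appearing twice, and X appearing twice, giving (7)!/(2!·2!·2!) = 630.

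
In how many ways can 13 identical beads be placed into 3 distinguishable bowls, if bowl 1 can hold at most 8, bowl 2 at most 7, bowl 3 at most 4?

By stars and bars, unrestricted non-negative solutions to x_1+…+x_3 = 13 number C(13+2,2) = 105.
Subtract solutions that violate a single cap (substitute x_i' = x_i − (cap_i+1)): x_1 ≥ 9 gives C(6,2) = 15; x_2 ≥ 8 gives C(7,2) = 21; x_3 ≥ 5 gives C(10,2) = 45. Together 81.
Add back pairs where two caps are both exceeded: 0 + 0 + 1 = 1.
By inclusion–exclusion the count is 105 − 81 + 1 = 25.

25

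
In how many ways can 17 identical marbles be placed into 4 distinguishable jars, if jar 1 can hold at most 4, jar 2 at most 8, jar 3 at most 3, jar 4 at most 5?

Ignoring the caps, the number of non-negative solutions to x_1+…+x_4 = 17 is C(20,3) = 1140.
Subtract solutions that violate a single cap (substitute x_i' = x_i − (cap_i+1)): x_1 ≥ 5 gives C(15,3) = 455; x_2 ≥ 9 gives C(11,3) = 165; x_3 ≥ 4 gives C(16,3) = 560; x_4 ≥ 6 gives C(14,3) = 364. Together 1544.
Add back pairs where two caps are both exceeded: 20 + 165 + 84 + 35 + 10 + 120 = 434.
Subtract triples: 0 + 0 + 10 + 0 = 10.
By inclusion–exclusion the count is 1140 − 1544 + 434 − 10 = 20.

20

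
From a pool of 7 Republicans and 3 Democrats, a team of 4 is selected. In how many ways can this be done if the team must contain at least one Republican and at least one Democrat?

Unrestricted: C(10,4) = 210 ways to pick any 4 of the 10.
Selections missing a whole group: no Republicans → C(3,4) = 0; no Democrats → C(7,4) = 35.
Both groups omitted at once is impossible, so 210 − 35 = 175.

175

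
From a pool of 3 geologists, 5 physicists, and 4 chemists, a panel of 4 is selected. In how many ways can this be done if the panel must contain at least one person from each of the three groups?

Unrestricted: C(12,4) = 495 ways to pick any 4 of the 12.
Subtract selections that omit an entire group: no geologists → C(9,4) = 126; no physicists → C(7,4) = 35; no chemists → C(8,4) = 70.
Add back selections omitting two groups (i.e. drawn from a single group): C(3,4) + C(5,4) + C(4,4) = 6.
By inclusion–exclusion: 495 − 231 + 6 = 270.

270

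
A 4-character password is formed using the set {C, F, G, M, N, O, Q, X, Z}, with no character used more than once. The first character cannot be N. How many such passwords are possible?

2688

The first character has 9−1 = 8 choices (anything except N).
The remaining 3 characters are filled from the other 8 symbols without repetition: 8 × 7 × 6 = 336.
Total: 8 × 336 = 2688.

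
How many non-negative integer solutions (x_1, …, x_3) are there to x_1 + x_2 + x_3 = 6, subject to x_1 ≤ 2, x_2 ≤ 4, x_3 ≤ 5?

By stars and bars, unrestricted non-negative solutions to x_1+…+x_3 = 6 number C(6+2,2) = 28.
Subtract solutions that violate a single cap (substitute x_i' = x_i − (cap_i+1)): x_1 ≥ 3 gives C(5,2) = 10; x_2 ≥ 5 gives C(3,2) = 3; x_3 ≥ 6 gives C(2,2) = 1. Together 14.
No two caps can be exceeded simultaneously, so the pair terms are all 0.
By inclusion–exclusion the count is 28 − 14 + 0 = 14.

14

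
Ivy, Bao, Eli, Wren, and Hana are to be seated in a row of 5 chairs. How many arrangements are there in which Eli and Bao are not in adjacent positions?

72

There are 5! = 120 arrangements in all. If Eli and Bao are adjacent, merging them into one block gives 2·(4)! = 48 arrangements.
So 120 − 48 = 72 arrangements keep them apart.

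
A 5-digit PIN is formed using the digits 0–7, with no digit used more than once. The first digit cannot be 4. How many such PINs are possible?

The first digit has 8−1 = 7 choices (anything except 4).
The remaining 4 digits are filled from the other 7 symbols without repetition: 7 × 6 × 5 × 4 = 840.
Total: 7 × 840 = 5880.

5880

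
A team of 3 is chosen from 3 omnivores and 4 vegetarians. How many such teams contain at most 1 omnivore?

22

Split by how many omnivores are chosen (0 through 1).
Sum: C(3,0)·C(4,3) + C(3,1)·C(4,2) = 4 + 18 = 22.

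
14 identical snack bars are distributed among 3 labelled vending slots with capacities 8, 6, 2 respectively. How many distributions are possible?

By stars and bars, unrestricted non-negative solutions to x_1+…+x_3 = 14 number C(14+2,2) = 120.
Subtract solutions that violate a single cap (substitute x_i' = x_i − (cap_i+1)): x_1 ≥ 9 gives C(7,2) = 21; x_2 ≥ 7 gives C(9,2) = 36; x_3 ≥ 3 gives C(13,2) = 78. Together 135.
Add back pairs where two caps are both exceeded: 0 + 6 + 15 = 21.
By inclusion–exclusion the count is 120 − 135 + 21 = 6.

6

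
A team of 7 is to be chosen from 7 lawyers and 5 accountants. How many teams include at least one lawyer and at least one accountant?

791

Total 7-person selections from all 12: C(12,7) = 792.
Subtract selections that omit an entire group: no lawyers → C(5,7) = 0; no accountants → C(7,7) = 1.
Both groups omitted at once is impossible, so 792 − 1 = 791.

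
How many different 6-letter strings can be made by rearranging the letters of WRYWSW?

The 6 letters of WRYWSW have repeats: W appearing 3 times.
Dividing 6! = 720 by 3! = 6 for the repeated letters gives 120.

120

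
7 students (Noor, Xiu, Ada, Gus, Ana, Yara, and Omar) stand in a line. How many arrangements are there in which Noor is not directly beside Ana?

Of the 7! = 5040 arrangements, those with Noor and Ana adjacent number 2 × 6! = 1440 (treat the pair as a block with 2 internal orders).
Complementary counting: 5040 − 1440 = 3600.

3600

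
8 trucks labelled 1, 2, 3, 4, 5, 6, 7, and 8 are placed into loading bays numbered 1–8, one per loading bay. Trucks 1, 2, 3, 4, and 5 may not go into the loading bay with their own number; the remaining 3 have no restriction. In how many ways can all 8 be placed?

Let Aᵢ (for 1 ≤ i ≤ 5) be the placements that put truck i in its forbidden loading bay. Any j of these fix j positions, leaving (8−j)! ways to fill the rest, and there are C(5,j) ways to pick which j.
By inclusion–exclusion, the number of valid placements is Σ_{j=0}^{5} (−1)^j C(5,j)·(8−j)!.
Computing: 40320 − 25200 + 7200 − 1200 + 120 − 6 = 21234.

21234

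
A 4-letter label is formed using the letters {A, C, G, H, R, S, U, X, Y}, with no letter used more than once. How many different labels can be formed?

With no repetition, fill the 4 letters in order: 9 choices, then 8, down to 6.
That product is 9 × 8 × 7 × 6 = 3024.

3024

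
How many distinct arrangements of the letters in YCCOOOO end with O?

With the last slot taken by O, it remains to arrange the other 6 letters (YCCOOO).
Those 6 letters have C appearing twice and O appearing 3 times, giving (6)!/(3!·2!) = 60.

60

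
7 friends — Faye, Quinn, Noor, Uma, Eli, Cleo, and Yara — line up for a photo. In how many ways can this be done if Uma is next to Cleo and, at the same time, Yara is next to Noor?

Treat {Uma,Cleo} as one block (2 orders) and {Yara,Noor} as another (2 orders).
That leaves 5 units to arrange: 2 × 2 × 5! = 4 × 120 = 480.

480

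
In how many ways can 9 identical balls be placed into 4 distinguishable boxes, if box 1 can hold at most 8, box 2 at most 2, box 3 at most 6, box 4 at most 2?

By stars and bars, unrestricted non-negative solutions to x_1+…+x_4 = 9 number C(9+3,3) = 220.
Subtract solutions that violate a single cap (substitute x_i' = x_i − (cap_i+1)): x_1 ≥ 9 gives C(3,3) = 1; x_2 ≥ 3 gives C(9,3) = 84; x_3 ≥ 7 gives C(5,3) = 10; x_4 ≥ 3 gives C(9,3) = 84. Together 179.
Add back pairs where two caps are both exceeded: 0 + 0 + 0 + 0 + 20 + 0 = 20.
By inclusion–exclusion the count is 220 − 179 + 20 = 61.

61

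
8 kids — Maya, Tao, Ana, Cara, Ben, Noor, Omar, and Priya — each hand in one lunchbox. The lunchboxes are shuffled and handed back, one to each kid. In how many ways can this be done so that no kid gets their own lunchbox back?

This is the derangement count D_8: permutations of 8 items with no fixed point.
By inclusion–exclusion this is Σ_{j=0}^{8} (−1)^j C(8,j)·(8−j)!.
Computing: 40320 − 40320 + 20160 − 6720 + 1680 − 336 + 56 − 8 + 1 = 14833.

14833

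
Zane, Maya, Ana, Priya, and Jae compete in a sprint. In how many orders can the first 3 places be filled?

60

There are 5 choices for 1st place, 4 for 2nd, and 3 for 3rd.
That gives 5 × 4 × 3 = 60.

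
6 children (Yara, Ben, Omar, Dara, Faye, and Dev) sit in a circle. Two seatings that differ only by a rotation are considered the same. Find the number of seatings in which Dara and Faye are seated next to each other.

48

Glue Dara and Faye into a block (2 internal orders). Seating 5 units around a circle gives (4)! arrangements.
So 2 × (4)! = 2 × 24 = 48.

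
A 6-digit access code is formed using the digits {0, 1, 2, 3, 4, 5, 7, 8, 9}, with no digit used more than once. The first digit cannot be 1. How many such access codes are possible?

The first digit has 9−1 = 8 choices (anything except 1).
The remaining 5 digits are filled from the other 8 symbols without repetition: 8 × 7 × 6 × 5 × 4 = 6720.
Total: 8 × 6720 = 53760.

53760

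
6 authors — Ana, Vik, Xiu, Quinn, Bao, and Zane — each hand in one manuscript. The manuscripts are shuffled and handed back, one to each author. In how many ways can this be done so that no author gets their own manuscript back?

Count assignments avoiding every fixed point. For any j of the 6 authors fixed to their own manuscript, the other 6−j can be arranged in (6−j)! ways.
By inclusion–exclusion this is Σ_{j=0}^{6} (−1)^j C(6,j)·(6−j)!.
Computing: 720 − 720 + 360 − 120 + 30 − 6 + 1 = 265.

265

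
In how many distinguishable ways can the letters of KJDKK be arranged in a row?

20

The 5 letters of KJDKK have repeats: K appearing 3 times.
The number of distinct arrangements is 5!/(3!) = 120/6 = 20.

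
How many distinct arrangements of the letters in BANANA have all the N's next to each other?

20

Treat the 2 copies of N as a single block. The multiset to arrange is then {NN, A, A, A, B}, 5 items in all.
That gives (5)!/(3!) = 20 arrangements.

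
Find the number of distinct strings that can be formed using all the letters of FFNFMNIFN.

FFNFMNIFN has 9 letters with F appearing 4 times and N appearing 3 times.
So there are 9! / (4!·3!) = 2520 distinguishable arrangements.

2520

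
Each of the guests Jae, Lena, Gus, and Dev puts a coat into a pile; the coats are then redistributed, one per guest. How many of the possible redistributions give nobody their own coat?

Count assignments avoiding every fixed point. For any j of the 4 guests fixed to their own coat, the other 4−j can be arranged in (4−j)! ways.
By inclusion–exclusion this is Σ_{j=0}^{4} (−1)^j C(4,j)·(4−j)!.
Computing: 24 − 24 + 12 − 4 + 1 = 9.

9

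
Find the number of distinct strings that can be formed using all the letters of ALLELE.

ALLELE has 6 letters with E appearing twice and L appearing 3 times.
So there are 6! / (3!·2!) = 60 distinguishable arrangements.

60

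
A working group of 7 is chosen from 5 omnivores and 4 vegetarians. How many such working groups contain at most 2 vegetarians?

Split by how many vegetarians are chosen (0 through 2).
Sum: C(4,0)·C(5,7) + C(4,1)·C(5,6) + C(4,2)·C(5,5) = 0 + 0 + 6 = 6.

6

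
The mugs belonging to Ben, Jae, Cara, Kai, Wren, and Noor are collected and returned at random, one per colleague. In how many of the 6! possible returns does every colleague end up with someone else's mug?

Count assignments avoiding every fixed point. For any j of the 6 colleagues fixed to their own mug, the other 6−j can be arranged in (6−j)! ways.
By inclusion–exclusion this is Σ_{j=0}^{6} (−1)^j C(6,j)·(6−j)!.
Computing: 720 − 720 + 360 − 120 + 30 − 6 + 1 = 265.

265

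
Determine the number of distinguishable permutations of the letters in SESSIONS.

SESSIONS has 8 letters with S appearing 4 times.
The number of distinct arrangements is 8!/(4!) = 40320/24 = 1680.

1680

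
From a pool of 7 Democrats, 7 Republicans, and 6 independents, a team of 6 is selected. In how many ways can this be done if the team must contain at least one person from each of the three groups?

32340

With no constraint there are C(20,6) = 38760 possible selections.
Subtract selections that omit an entire group: no Democrats → C(13,6) = 1716; no Republicans → C(13,6) = 1716; no independents → C(14,6) = 3003.
Add back selections omitting two groups (i.e. drawn from a single group): C(7,6) + C(7,6) + C(6,6) = 15.
By inclusion–exclusion: 38760 − 6435 + 15 = 32340.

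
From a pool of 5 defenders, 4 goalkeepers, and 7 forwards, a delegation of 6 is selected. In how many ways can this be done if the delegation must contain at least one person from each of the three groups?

6545

Total 6-person selections from all 16: C(16,6) = 8008.
Selections missing a whole group: no defenders → C(11,6) = 462; no goalkeepers → C(12,6) = 924; no forwards → C(9,6) = 84.
Add back selections omitting two groups (i.e. drawn from a single group): C(5,6) + C(4,6) + C(7,6) = 7.
By inclusion–exclusion: 8008 − 1470 + 7 = 6545.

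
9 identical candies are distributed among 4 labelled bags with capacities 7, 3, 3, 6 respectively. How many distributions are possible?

Without the upper bounds there are C(12,3) = 220 ways to split 9 among 4 bags.
Subtract solutions that violate a single cap (substitute x_i' = x_i − (cap_i+1)): x_1 ≥ 8 gives C(4,3) = 4; x_2 ≥ 4 gives C(8,3) = 56; x_3 ≥ 4 gives C(8,3) = 56; x_4 ≥ 7 gives C(5,3) = 10. Together 126.
Add back pairs where two caps are both exceeded: 0 + 0 + 0 + 4 + 0 + 0 = 4.
By inclusion–exclusion the count is 220 − 126 + 4 = 98.

98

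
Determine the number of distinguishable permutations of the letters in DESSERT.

1260

Letter multiplicities in DESSERT: D×1, E×2, R×1, S×2, T×1.
So there are 7! / (2!·2!) = 1260 distinguishable arrangements.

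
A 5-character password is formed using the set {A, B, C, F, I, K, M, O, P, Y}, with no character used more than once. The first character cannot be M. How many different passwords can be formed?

27216

The first character has 10−1 = 9 choices (anything except M).
The remaining 4 characters are filled from the other 9 symbols without repetition: 9 × 8 × 7 × 6 = 3024.
Total: 9 × 3024 = 27216.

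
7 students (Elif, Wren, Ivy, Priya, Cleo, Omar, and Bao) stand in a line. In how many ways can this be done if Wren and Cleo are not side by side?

There are 7! = 5040 arrangements in all. If Wren and Cleo are adjacent, merging them into one block gives 2·(6)! = 1440 arrangements.
Complementary counting: 5040 − 1440 = 3600.

3600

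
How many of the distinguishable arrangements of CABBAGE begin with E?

Fix E in the first position and arrange the remaining 6 letters.
Those 6 letters have A appearing twice and B appearing twice, giving (6)!/(2!·2!) = 180.

180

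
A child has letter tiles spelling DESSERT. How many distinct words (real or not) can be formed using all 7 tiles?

The 7 letters of DESSERT have repeats: E appearing twice and S appearing twice.
The number of distinct arrangements is 7!/(2!·2!) = 5040/4 = 1260.

1260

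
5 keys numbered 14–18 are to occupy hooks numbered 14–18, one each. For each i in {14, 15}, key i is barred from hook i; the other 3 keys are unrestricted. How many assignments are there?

78

Let Aᵢ (for i ∈ {14, 15}) be the placements that put key i in its forbidden hook. Any j of these fix j positions, leaving (5−j)! ways to fill the rest, and there are C(2,j) ways to pick which j.
By inclusion–exclusion, the number of valid placements is Σ_{j=0}^{2} (−1)^j C(2,j)·(5−j)!.
Computing: 120 − 48 + 6 = 78.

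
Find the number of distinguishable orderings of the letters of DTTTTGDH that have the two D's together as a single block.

210

Treat the 2 copies of D as a single block. The multiset to arrange is then {DD, G, H, T, T, T, T}, 7 items in all.
That gives (7)!/(4!) = 210 arrangements.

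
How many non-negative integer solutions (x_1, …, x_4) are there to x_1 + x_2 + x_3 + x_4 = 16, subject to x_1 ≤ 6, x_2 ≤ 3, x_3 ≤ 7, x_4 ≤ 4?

Without the upper bounds there are C(19,3) = 969 ways to split 16 among 4 variables.
Subtract solutions that violate a single cap (substitute x_i' = x_i − (cap_i+1)): x_1 ≥ 7 gives C(12,3) = 220; x_2 ≥ 4 gives C(15,3) = 455; x_3 ≥ 8 gives C(11,3) = 165; x_4 ≥ 5 gives C(14,3) = 364. Together 1204.
Add back pairs where two caps are both exceeded: 56 + 4 + 35 + 35 + 120 + 20 = 270.
Subtract triples: 0 + 1 + 0 + 0 = 1.
By inclusion–exclusion the count is 969 − 1204 + 270 − 1 = 34.

34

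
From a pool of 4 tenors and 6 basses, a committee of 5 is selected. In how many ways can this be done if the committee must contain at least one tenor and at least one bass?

246

Total 5-person selections from all 10: C(10,5) = 252.
Subtract selections that omit an entire group: no tenors → C(6,5) = 6; no basses → C(4,5) = 0.
Both groups omitted at once is impossible, so 252 − 6 = 246.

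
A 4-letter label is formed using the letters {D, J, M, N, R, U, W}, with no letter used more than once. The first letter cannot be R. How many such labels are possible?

720

The first letter has 7−1 = 6 choices (anything except R).
The remaining 3 letters are filled from the other 6 symbols without repetition: 6 × 5 × 4 = 120.
Total: 6 × 120 = 720.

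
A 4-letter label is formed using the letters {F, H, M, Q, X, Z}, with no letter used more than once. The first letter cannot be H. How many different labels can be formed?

300

The first letter has 6−1 = 5 choices (anything except H).
The remaining 3 letters are filled from the other 5 symbols without repetition: 5 × 4 × 3 = 60.
Total: 5 × 60 = 300.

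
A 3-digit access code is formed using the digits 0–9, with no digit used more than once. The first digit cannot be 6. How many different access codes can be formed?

The first digit has 10−1 = 9 choices (anything except 6).
The remaining 2 digits are filled from the other 9 symbols without repetition: 9 × 8 = 72.
Total: 9 × 72 = 648.

648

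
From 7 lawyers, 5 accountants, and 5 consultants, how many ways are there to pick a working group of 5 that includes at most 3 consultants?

Split by how many consultants are chosen (0 through 3).
Sum: C(5,0)·C(12,5) + C(5,1)·C(12,4) + C(5,2)·C(12,3) + C(5,3)·C(12,2) = 792 + 2475 + 2200 + 660 = 6127.

6127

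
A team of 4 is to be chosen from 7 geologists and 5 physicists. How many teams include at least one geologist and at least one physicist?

Total 4-person selections from all 12: C(12,4) = 495.
Selections missing a whole group: no geologists → C(5,4) = 5; no physicists → C(7,4) = 35.
Both groups omitted at once is impossible, so 495 − 40 = 455.

455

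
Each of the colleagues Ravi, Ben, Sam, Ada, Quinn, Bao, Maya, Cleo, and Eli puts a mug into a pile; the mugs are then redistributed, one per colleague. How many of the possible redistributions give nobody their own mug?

133496

Let Aᵢ be the assignments in which colleague i gets their own mug. We want the size of the complement of A₁∪…∪A_9.
By inclusion–exclusion this is Σ_{j=0}^{9} (−1)^j C(9,j)·(9−j)!.
Computing: 362880 − 362880 + 181440 − 60480 + 15120 − 3024 + 504 − 72 + 9 − 1 = 133496.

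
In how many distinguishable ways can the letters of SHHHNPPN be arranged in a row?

The 8 letters of SHHHNPPN have repeats: H appearing 3 times, N appearing twice, and P appearing twice.
Dividing 8! = 40320 by 3!·2!·2! = 24 for the repeated letters gives 1680.

1680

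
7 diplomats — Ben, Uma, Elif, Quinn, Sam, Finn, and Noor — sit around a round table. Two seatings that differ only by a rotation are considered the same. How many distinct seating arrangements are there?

Around a circle, 7 distinct people have 7!/7 = (6)! = 720 rotationally distinct seatings.

720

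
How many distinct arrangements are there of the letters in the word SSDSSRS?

Letter multiplicities in SSDSSRS: D×1, R×1, S×5.
So there are 7! / (5!) = 42 distinguishable arrangements.

42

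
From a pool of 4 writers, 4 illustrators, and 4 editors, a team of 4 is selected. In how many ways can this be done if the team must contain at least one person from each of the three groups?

288

Total 4-person selections from all 12: C(12,4) = 495.
Subtract selections that omit an entire group: no writers → C(8,4) = 70; no illustrators → C(8,4) = 70; no editors → C(8,4) = 70.
Add back selections omitting two groups (i.e. drawn from a single group): C(4,4) + C(4,4) + C(4,4) = 3.
By inclusion–exclusion: 495 − 210 + 3 = 288.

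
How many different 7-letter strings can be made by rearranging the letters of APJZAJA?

APJZAJA has 7 letters with A appearing 3 times and J appearing twice.
So there are 7! / (3!·2!) = 420 distinguishable arrangements.

420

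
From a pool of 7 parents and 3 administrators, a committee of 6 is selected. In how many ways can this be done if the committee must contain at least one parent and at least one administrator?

203

Total 6-person selections from all 10: C(10,6) = 210.
Selections missing a whole group: no parents → C(3,6) = 0; no administrators → C(7,6) = 7.
Both groups omitted at once is impossible, so 210 − 7 = 203.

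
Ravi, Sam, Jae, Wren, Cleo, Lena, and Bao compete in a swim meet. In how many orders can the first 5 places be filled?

There are 7 choices for 1st place, 6 for 2nd, and so on down to 3 for position 5.
That gives 7 × 6 × 5 × 4 × 3 = 2520.

2520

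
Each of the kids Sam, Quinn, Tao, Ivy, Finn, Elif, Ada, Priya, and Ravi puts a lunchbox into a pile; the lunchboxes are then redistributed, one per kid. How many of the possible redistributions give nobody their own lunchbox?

This is the derangement count D_9: permutations of 9 items with no fixed point.
By inclusion–exclusion this is Σ_{j=0}^{9} (−1)^j C(9,j)·(9−j)!.
Computing: 362880 − 362880 + 181440 − 60480 + 15120 − 3024 + 504 − 72 + 9 − 1 = 133496.

133496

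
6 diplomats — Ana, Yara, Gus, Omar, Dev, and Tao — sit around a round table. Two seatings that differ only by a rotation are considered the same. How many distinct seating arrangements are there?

120

Around a circle, 6 distinct people have 6!/6 = (5)! = 120 rotationally distinct seatings.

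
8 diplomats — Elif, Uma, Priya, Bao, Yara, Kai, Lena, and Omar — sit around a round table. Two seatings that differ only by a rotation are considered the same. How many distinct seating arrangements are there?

5040

Fix one person's seat to break rotational symmetry; the remaining 7 people can be arranged in (7)! = 5040 ways.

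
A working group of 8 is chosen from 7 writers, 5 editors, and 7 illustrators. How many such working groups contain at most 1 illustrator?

Split by how many illustrators are chosen (0 through 1).
Sum: C(7,0)·C(12,8) + C(7,1)·C(12,7) = 495 + 5544 = 6039.

6039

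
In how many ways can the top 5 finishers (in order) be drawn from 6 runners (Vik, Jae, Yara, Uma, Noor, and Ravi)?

720

There are 6 choices for 1st place, 5 for 2nd, and so on down to 2 for position 5.
That gives 6 × 5 × 4 × 3 × 2 = 720.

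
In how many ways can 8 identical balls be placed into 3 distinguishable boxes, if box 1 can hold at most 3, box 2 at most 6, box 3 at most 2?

Ignoring the caps, the number of non-negative solutions to x_1+…+x_3 = 8 is C(10,2) = 45.
Subtract solutions that violate a single cap (substitute x_i' = x_i − (cap_i+1)): x_1 ≥ 4 gives C(6,2) = 15; x_2 ≥ 7 gives C(3,2) = 3; x_3 ≥ 3 gives C(7,2) = 21. Together 39.
Add back pairs where two caps are both exceeded: 0 + 3 + 0 = 3.
By inclusion–exclusion the count is 45 − 39 + 3 = 9.

9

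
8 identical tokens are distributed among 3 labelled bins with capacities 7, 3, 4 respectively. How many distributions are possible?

19

Ignoring the caps, the number of non-negative solutions to x_1+…+x_3 = 8 is C(10,2) = 45.
Subtract solutions that violate a single cap (substitute x_i' = x_i − (cap_i+1)): x_1 ≥ 8 gives C(2,2) = 1; x_2 ≥ 4 gives C(6,2) = 15; x_3 ≥ 5 gives C(5,2) = 10. Together 26.
No two caps can be exceeded simultaneously, so the pair terms are all 0.
By inclusion–exclusion the count is 45 − 26 + 0 = 19.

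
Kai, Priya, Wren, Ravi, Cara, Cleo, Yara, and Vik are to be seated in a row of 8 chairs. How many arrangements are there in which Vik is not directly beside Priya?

Of the 8! = 40320 arrangements, those with Vik and Priya adjacent number 2 × 7! = 10080 (treat the pair as a block with 2 internal orders).
So 40320 − 10080 = 30240 arrangements keep them apart.

30240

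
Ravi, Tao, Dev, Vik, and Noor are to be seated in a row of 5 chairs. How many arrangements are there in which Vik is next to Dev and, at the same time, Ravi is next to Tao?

24

Treat {Vik,Dev} as one block (2 orders) and {Ravi,Tao} as another (2 orders).
That leaves 3 units to arrange: 2 × 2 × 3! = 4 × 6 = 24.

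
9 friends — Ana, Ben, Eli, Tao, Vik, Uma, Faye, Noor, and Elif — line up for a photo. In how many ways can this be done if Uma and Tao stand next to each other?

Glue Uma and Tao into one block (2 internal orders), leaving 8 units to arrange in a row.
That gives 2 × 8! = 2 × 40320 = 80640.

80640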